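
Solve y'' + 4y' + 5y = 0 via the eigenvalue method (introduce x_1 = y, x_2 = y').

Let x_1 = y, x_2 = y'. Then x_1' = x_2 and x_2' = -5x_1 - 4x_2.
A = [[0,1],[-5,-4]]; det(A-λI) = λ^2 + 4λ + 5.
Eigenvalues λ = -2 ± i.

y(t) = K_1e^(-2t)cos(t) + K_2e^(-2t)sin(t)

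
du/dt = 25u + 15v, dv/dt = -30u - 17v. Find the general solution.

Coefficient matrix A = [[25, 15], [-30, -17]].
Characteristic polynomial det(A - λI) = λ^2 - 8λ + 25 = 0.
Eigenvalues λ = 4 ± 3i (complex conjugate pair).
For λ=4+3i: an eigenvector is (-1,1) - i(-2,3) = (-1 + 2i, 1 - 3i).
A real fundamental pair from Re and Im of e^((4+3i)t)v: X_1 = e^(4t)(cos(3t)·(-1,1) + sin(3t)·(-2,3)), X_2 = e^(4t)(sin(3t)·(-1,1) - cos(3t)·(-2,3)).
General solution: c_1X_1 + c_2X_2.

u(t) = -2c_1e^(4t)sin(3t) - c_1e^(4t)cos(3t) - c_2e^(4t)sin(3t) + 2c_2e^(4t)cos(3t), v(t) = 3c_1e^(4t)sin(3t) + c_1e^(4t)cos(3t) + c_2e^(4t)sin(3t) - 3c_2e^(4t)cos(3t)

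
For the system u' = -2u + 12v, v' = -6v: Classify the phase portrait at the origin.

stable node

A = [[-2,12],[0,-6]]; det(A-λI) = λ^2 + 8λ + 12.
λ = -2, -6: both negative.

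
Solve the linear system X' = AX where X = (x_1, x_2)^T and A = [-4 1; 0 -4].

x_1(t) = -K_1e^(-4t) - K_2te^(-4t) - 3K_2e^(-4t), x_2(t) = -K_2e^(-4t)

Coefficient matrix A = [[-4, 1], [0, -4]].
Characteristic polynomial det(A - λI) = λ^2 + 8λ + 16 = 0.
Single eigenvalue λ = -4 with algebraic multiplicity 2.
Eigenvector v = (-1,0); generalized eigenvector w with (A-λI)w=v is (-3,-1).
General solution: e^(-4t)[K_1·v + K_2·(t·v + w)].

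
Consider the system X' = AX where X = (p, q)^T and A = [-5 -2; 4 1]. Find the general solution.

Coefficient matrix A = [[-5, -2], [4, 1]].
Characteristic polynomial det(A - λI) = λ^2 + 4λ + 3 = 0.
Eigenvalues λ = -1, -3.
For λ=-1: (A-λI) row 1 is [-4, -2], so an eigenvector is (1, -2).
For λ=-3: (A-λI) row 1 is [-2, -2], so an eigenvector is (-1, 1).
General solution: C_1e^(-t)(1,-2) + C_2e^(-3t)(-1,1).

p(t) = C_1e^(-t) - C_2e^(-3t), q(t) = -2C_1e^(-t) + C_2e^(-3t)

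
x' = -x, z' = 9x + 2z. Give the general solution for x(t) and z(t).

Coefficient matrix A = [[-1, 0], [9, 2]].
Characteristic polynomial det(A - λI) = λ^2 - λ - 2 = 0.
Eigenvalues λ = 2, -1.
For λ=2: (A-λI) row 1 is [-3, 0], so an eigenvector is (0, 1).
For λ=-1: (A-λI) row 2 is [9, 3], so an eigenvector is (-1, 3).
General solution: K_1e^(2t)(0,1) + K_2e^(-t)(-1,3).

x(t) = -K_2e^(-t), z(t) = K_1e^(2t) + 3K_2e^(-t)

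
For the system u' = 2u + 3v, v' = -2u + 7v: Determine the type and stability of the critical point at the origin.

A = [[2,3],[-2,7]]; det(A-λI) = λ^2 - 9λ + 20.
λ = 4, 5: both positive.

unstable node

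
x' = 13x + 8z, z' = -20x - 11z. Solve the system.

Coefficient matrix A = [[13, 8], [-20, -11]].
Characteristic polynomial det(A - λI) = λ^2 - 2λ + 17 = 0.
Eigenvalues λ = 1 ± 4i (complex conjugate pair).
For λ=1+4i: an eigenvector is (-1,1) - i(-1,2) = (-1 + i, 1 - 2i).
A real fundamental pair from Re and Im of e^((1+4i)t)v: X_1 = e^(t)(cos(4t)·(-1,1) + sin(4t)·(-1,2)), X_2 = e^(t)(sin(4t)·(-1,1) - cos(4t)·(-1,2)).
General solution: K_1X_1 + K_2X_2.

x(t) = -K_1e^(t)sin(4t) - K_1e^(t)cos(4t) - K_2e^(t)sin(4t) + K_2e^(t)cos(4t), z(t) = 2K_1e^(t)sin(4t) + K_1e^(t)cos(4t) + K_2e^(t)sin(4t) - 2K_2e^(t)cos(4t)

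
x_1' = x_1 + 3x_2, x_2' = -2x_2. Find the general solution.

Coefficient matrix A = [[1, 3], [0, -2]].
Characteristic polynomial det(A - λI) = λ^2 + λ - 2 = 0.
Eigenvalues λ = -2, 1.
For λ=-2: (A-λI) row 1 is [3, 3], so an eigenvector is (-1, 1).
For λ=1: (A-λI) row 1 is [0, 3], so an eigenvector is (1, 0).
General solution: c_1e^(-2t)(-1,1) + c_2e^(t)(1,0).

x_1(t) = -c_1e^(-2t) + c_2e^(t), x_2(t) = c_1e^(-2t)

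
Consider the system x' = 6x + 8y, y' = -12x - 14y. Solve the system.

x(t) = -c_1e^(-2t) + 2c_2e^(-6t), y(t) = c_1e^(-2t) - 3c_2e^(-6t)

Coefficient matrix A = [[6, 8], [-12, -14]].
Characteristic polynomial det(A - λI) = λ^2 + 8λ + 12 = 0.
Eigenvalues λ = -2, -6.
For λ=-2: (A-λI) row 1 is [8, 8], so an eigenvector is (-1, 1).
For λ=-6: (A-λI) row 1 is [12, 8], so an eigenvector is (2, -3).
General solution: c_1e^(-2t)(-1,1) + c_2e^(-6t)(2,-3).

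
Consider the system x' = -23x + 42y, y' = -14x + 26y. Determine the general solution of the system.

x(t) = 3C_1e^(5t) - 2C_2e^(-2t), y(t) = 2C_1e^(5t) - C_2e^(-2t)

Coefficient matrix A = [[-23, 42], [-14, 26]].
Characteristic polynomial det(A - λI) = λ^2 - 3λ - 10 = 0.
Eigenvalues λ = 5, -2.
For λ=5: (A-λI) row 1 is [-28, 42], so an eigenvector is (3, 2).
For λ=-2: (A-λI) row 1 is [-21, 42], so an eigenvector is (-2, -1).
General solution: C_1e^(5t)(3,2) + C_2e^(-2t)(-2,-1).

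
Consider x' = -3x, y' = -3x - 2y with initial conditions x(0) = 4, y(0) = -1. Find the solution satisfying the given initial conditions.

x(t) = 4e^(-3t), y(t) = -13e^(-2t) + 12e^(-3t)

Coefficient matrix A = [[-3, 0], [-3, -2]].
Characteristic polynomial det(A - λI) = λ^2 + 5λ + 6 = 0.
Eigenvalues λ = -3, -2.
For λ=-3: (A-λI) row 2 is [-3, 1], so an eigenvector is (1, 3).
For λ=-2: (A-λI) row 1 is [-1, 0], so an eigenvector is (0, -1).
General solution: C_1e^(-3t)(1,3) + C_2e^(-2t)(0,-1).
Applying x(0)=4, y(0)=-1 gives C_1=4, C_2=13.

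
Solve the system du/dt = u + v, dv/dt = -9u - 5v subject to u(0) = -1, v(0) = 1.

u(t) = -2te^(-2t) - e^(-2t), v(t) = 6te^(-2t) + e^(-2t)

Coefficient matrix A = [[1, 1], [-9, -5]].
Characteristic polynomial det(A - λI) = λ^2 + 4λ + 4 = 0.
Single eigenvalue λ = -2 with algebraic multiplicity 2.
Eigenvector v = (-1,3); generalized eigenvector w with (A-λI)w=v is (0,-1).
General solution: e^(-2t)[c_1·v + c_2·(t·v + w)].
Applying u(0)=-1, v(0)=1 gives c_1=1, c_2=2.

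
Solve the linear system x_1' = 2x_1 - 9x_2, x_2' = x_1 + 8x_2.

Coefficient matrix A = [[2, -9], [1, 8]].
Characteristic polynomial det(A - λI) = λ^2 - 10λ + 25 = 0.
Single eigenvalue λ = 5 with algebraic multiplicity 2.
Eigenvector v = (-3,1); generalized eigenvector w with (A-λI)w=v is (-2,1).
General solution: e^(5t)[c_1·v + c_2·(t·v + w)].

x_1(t) = -3c_1e^(5t) - 3c_2te^(5t) - 2c_2e^(5t), x_2(t) = c_1e^(5t) + c_2te^(5t) + c_2e^(5t)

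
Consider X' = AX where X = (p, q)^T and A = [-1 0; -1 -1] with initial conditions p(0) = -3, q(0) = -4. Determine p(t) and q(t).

Coefficient matrix A = [[-1, 0], [-1, -1]].
Characteristic polynomial det(A - λI) = λ^2 + 2λ + 1 = 0.
Single eigenvalue λ = -1 with algebraic multiplicity 2.
Eigenvector v = (0,1); generalized eigenvector w with (A-λI)w=v is (-1,-3).
General solution: e^(-t)[K_1·v + K_2·(t·v + w)].
Applying p(0)=-3, q(0)=-4 gives K_1=5, K_2=3.

p(t) = -3e^(-t), q(t) = 3te^(-t) - 4e^(-t)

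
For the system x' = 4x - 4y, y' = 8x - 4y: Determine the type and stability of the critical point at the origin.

center

A = [[4,-4],[8,-4]]; det(A-λI) = λ^2 + 16.
λ = 0 ± 4i: zero real part.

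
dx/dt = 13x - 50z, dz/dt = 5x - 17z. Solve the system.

Coefficient matrix A = [[13, -50], [5, -17]].
Characteristic polynomial det(A - λI) = λ^2 + 4λ + 29 = 0.
Eigenvalues λ = -2 ± 5i (complex conjugate pair).
For λ=-2+5i: an eigenvector is (-3,-1) - i(1,0) = (-3 - i, -1).
A real fundamental pair from Re and Im of e^((-2+5i)t)v: X_1 = e^(-2t)(cos(5t)·(-3,-1) + sin(5t)·(1,0)), X_2 = e^(-2t)(sin(5t)·(-3,-1) - cos(5t)·(1,0)).
General solution: c_1X_1 + c_2X_2.

x(t) = c_1e^(-2t)sin(5t) - 3c_1e^(-2t)cos(5t) - 3c_2e^(-2t)sin(5t) - c_2e^(-2t)cos(5t), z(t) = -c_1e^(-2t)cos(5t) - c_2e^(-2t)sin(5t)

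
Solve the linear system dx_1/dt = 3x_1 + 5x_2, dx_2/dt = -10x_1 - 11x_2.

x_1(t) = -2c_1e^(-4t)sin(t) - c_1e^(-4t)cos(t) - c_2e^(-4t)sin(t) + 2c_2e^(-4t)cos(t), x_2(t) = 3c_1e^(-4t)sin(t) + c_1e^(-4t)cos(t) + c_2e^(-4t)sin(t) - 3c_2e^(-4t)cos(t)

Coefficient matrix A = [[3, 5], [-10, -11]].
Characteristic polynomial det(A - λI) = λ^2 + 8λ + 17 = 0.
Eigenvalues λ = -4 ± i (complex conjugate pair).
For λ=-4+i: an eigenvector is (-1,1) - i(-2,3) = (-1 + 2i, 1 - 3i).
A real fundamental pair from Re and Im of e^((-4+i)t)v: X_1 = e^(-4t)(cos(t)·(-1,1) + sin(t)·(-2,3)), X_2 = e^(-4t)(sin(t)·(-1,1) - cos(t)·(-2,3)).
General solution: c_1X_1 + c_2X_2.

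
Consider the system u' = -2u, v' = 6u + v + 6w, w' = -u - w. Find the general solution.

u(t) = c_3e^(-2t), v(t) = -3c_1e^(-t) + c_2e^(t) - 4c_3e^(-2t), w(t) = c_1e^(-t) + c_3e^(-2t)

Coefficient matrix A = [[-2, 0, 0], [6, 1, 6], [-1, 0, -1]].
det(A - λI) = 0 gives eigenvalues λ = -1, 1, -2.
For λ=-1: eigenvector (0,-3,1).
For λ=1: eigenvector (0,1,0).
For λ=-2: eigenvector (1,-4,1).
General solution: c_1e^(-t)(0,-3,1) + c_2e^(t)(0,1,0) + c_3e^(-2t)(1,-4,1).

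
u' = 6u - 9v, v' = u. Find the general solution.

Coefficient matrix A = [[6, -9], [1, 0]].
Characteristic polynomial det(A - λI) = λ^2 - 6λ + 9 = 0.
Single eigenvalue λ = 3 with algebraic multiplicity 2.
Eigenvector v = (-3,-1); generalized eigenvector w with (A-λI)w=v is (2,1).
General solution: e^(3t)[K_1·v + K_2·(t·v + w)].

u(t) = -3K_1e^(3t) - 3K_2te^(3t) + 2K_2e^(3t), v(t) = -K_1e^(3t) - K_2te^(3t) + K_2e^(3t)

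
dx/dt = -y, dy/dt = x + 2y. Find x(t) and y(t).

Coefficient matrix A = [[0, -1], [1, 2]].
Characteristic polynomial det(A - λI) = λ^2 - 2λ + 1 = 0.
Single eigenvalue λ = 1 with algebraic multiplicity 2.
Eigenvector v = (-1,1); generalized eigenvector w with (A-λI)w=v is (-1,2).
General solution: e^(t)[K_1·v + K_2·(t·v + w)].

x(t) = -K_1e^(t) - K_2te^(t) - K_2e^(t), y(t) = K_1e^(t) + K_2te^(t) + 2K_2e^(t)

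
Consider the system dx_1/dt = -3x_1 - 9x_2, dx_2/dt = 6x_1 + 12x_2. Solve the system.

Coefficient matrix A = [[-3, -9], [6, 12]].
Characteristic polynomial det(A - λI) = λ^2 - 9λ + 18 = 0.
Eigenvalues λ = 3, 6.
For λ=3: (A-λI) row 1 is [-6, -9], so an eigenvector is (-3, 2).
For λ=6: (A-λI) row 1 is [-9, -9], so an eigenvector is (1, -1).
General solution: K_1e^(3t)(-3,2) + K_2e^(6t)(1,-1).

x_1(t) = -3K_1e^(3t) + K_2e^(6t), x_2(t) = 2K_1e^(3t) - K_2e^(6t)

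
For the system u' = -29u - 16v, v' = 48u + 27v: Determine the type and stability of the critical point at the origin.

saddle

A = [[-29,-16],[48,27]]; det(A-λI) = λ^2 + 2λ - 15.
λ = -5, 3: opposite signs.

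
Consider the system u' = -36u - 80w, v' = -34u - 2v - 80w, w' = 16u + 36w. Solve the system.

Coefficient matrix A = [[-36, 0, -80], [-34, -2, -80], [16, 0, 36]].
det(A - λI) = 0 gives eigenvalues λ = -4, -2, 4.
For λ=-4: eigenvector (5,5,-2).
For λ=-2: eigenvector (0,1,0).
For λ=4: eigenvector (-2,-2,1).
General solution: K_1e^(-4t)(5,5,-2) + K_2e^(-2t)(0,1,0) + K_3e^(4t)(-2,-2,1).

u(t) = 5K_1e^(-4t) - 2K_3e^(4t), v(t) = 5K_1e^(-4t) + K_2e^(-2t) - 2K_3e^(4t), w(t) = -2K_1e^(-4t) + K_3e^(4t)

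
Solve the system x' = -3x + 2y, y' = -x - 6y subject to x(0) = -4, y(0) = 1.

x(t) = -6e^(-4t) + 2e^(-5t), y(t) = 3e^(-4t) - 2e^(-5t)

Coefficient matrix A = [[-3, 2], [-1, -6]].
Characteristic polynomial det(A - λI) = λ^2 + 9λ + 20 = 0.
Eigenvalues λ = -5, -4.
For λ=-5: (A-λI) row 1 is [2, 2], so an eigenvector is (-1, 1).
For λ=-4: (A-λI) row 1 is [1, 2], so an eigenvector is (-2, 1).
General solution: K_1e^(-5t)(-1,1) + K_2e^(-4t)(-2,1).
Applying x(0)=-4, y(0)=1 gives K_1=-2, K_2=3.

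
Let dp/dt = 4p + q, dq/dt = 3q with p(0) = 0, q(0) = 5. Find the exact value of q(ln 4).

A = [[4,1],[0,3]]; eigenvalues λ = 4, 3.
Eigenvectors: (1,0) for λ=4, (1,-1) for λ=3.
From the initial condition, c_1 = 5, c_2 = -5.
q(ln 4) = (5)(4^4)(0) + (-5)(4^3)(-1) = 320.

320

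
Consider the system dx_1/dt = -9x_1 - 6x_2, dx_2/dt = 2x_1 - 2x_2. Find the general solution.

x_1(t) = 2c_1e^(-6t) - 3c_2e^(-5t), x_2(t) = -c_1e^(-6t) + 2c_2e^(-5t)

Coefficient matrix A = [[-9, -6], [2, -2]].
Characteristic polynomial det(A - λI) = λ^2 + 11λ + 30 = 0.
Eigenvalues λ = -6, -5.
For λ=-6: (A-λI) row 1 is [-3, -6], so an eigenvector is (2, -1).
For λ=-5: (A-λI) row 1 is [-4, -6], so an eigenvector is (-3, 2).
General solution: c_1e^(-6t)(2,-1) + c_2e^(-5t)(-3,2).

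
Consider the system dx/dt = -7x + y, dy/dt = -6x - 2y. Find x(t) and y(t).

Coefficient matrix A = [[-7, 1], [-6, -2]].
Characteristic polynomial det(A - λI) = λ^2 + 9λ + 20 = 0.
Eigenvalues λ = -4, -5.
For λ=-4: (A-λI) row 1 is [-3, 1], so an eigenvector is (-1, -3).
For λ=-5: (A-λI) row 1 is [-2, 1], so an eigenvector is (1, 2).
General solution: C_1e^(-4t)(-1,-3) + C_2e^(-5t)(1,2).

x(t) = -C_1e^(-4t) + C_2e^(-5t), y(t) = -3C_1e^(-4t) + 2C_2e^(-5t)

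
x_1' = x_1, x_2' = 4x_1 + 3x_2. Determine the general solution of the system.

x_1(t) = c_2e^(t), x_2(t) = -c_1e^(3t) - 2c_2e^(t)

Coefficient matrix A = [[1, 0], [4, 3]].
Characteristic polynomial det(A - λI) = λ^2 - 4λ + 3 = 0.
Eigenvalues λ = 3, 1.
For λ=3: (A-λI) row 1 is [-2, 0], so an eigenvector is (0, -1).
For λ=1: (A-λI) row 2 is [4, 2], so an eigenvector is (1, -2).
General solution: c_1e^(3t)(0,-1) + c_2e^(t)(1,-2).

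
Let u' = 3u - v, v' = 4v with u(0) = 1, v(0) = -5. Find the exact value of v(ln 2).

-80

A = [[3,-1],[0,4]]; eigenvalues λ = 4, 3.
Eigenvectors: (-1,1) for λ=4, (1,0) for λ=3.
From the initial condition, c_1 = -5, c_2 = -4.
v(ln 2) = (-5)(2^4)(1) + (-4)(2^3)(0) = -80.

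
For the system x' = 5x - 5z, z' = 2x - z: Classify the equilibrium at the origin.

unstable spiral

A = [[5,-5],[2,-1]]; det(A-λI) = λ^2 - 4λ + 5.
λ = 2 ± i: positive real part.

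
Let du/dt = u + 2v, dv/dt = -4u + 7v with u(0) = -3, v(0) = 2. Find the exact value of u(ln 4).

4608

A = [[1,2],[-4,7]]; eigenvalues λ = 5, 3.
Eigenvectors: (1,2) for λ=5, (1,1) for λ=3.
From the initial condition, c_1 = 5, c_2 = -8.
u(ln 4) = (5)(4^5)(1) + (-8)(4^3)(1) = 4608.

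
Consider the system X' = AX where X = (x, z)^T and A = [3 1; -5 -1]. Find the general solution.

Coefficient matrix A = [[3, 1], [-5, -1]].
Characteristic polynomial det(A - λI) = λ^2 - 2λ + 2 = 0.
Eigenvalues λ = 1 ± i (complex conjugate pair).
For λ=1+i: an eigenvector is (-1,2) - i(0,1) = (-1, 2 - i).
A real fundamental pair from Re and Im of e^((1+i)t)v: X_1 = e^(t)(cos(t)·(-1,2) + sin(t)·(0,1)), X_2 = e^(t)(sin(t)·(-1,2) - cos(t)·(0,1)).
General solution: K_1X_1 + K_2X_2.

x(t) = -K_1e^(t)cos(t) - K_2e^(t)sin(t), z(t) = K_1e^(t)sin(t) + 2K_1e^(t)cos(t) + 2K_2e^(t)sin(t) - K_2e^(t)cos(t)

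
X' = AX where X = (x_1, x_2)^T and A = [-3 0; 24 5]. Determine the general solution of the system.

Coefficient matrix A = [[-3, 0], [24, 5]].
Characteristic polynomial det(A - λI) = λ^2 - 2λ - 15 = 0.
Eigenvalues λ = 5, -3.
For λ=5: (A-λI) row 1 is [-8, 0], so an eigenvector is (0, -1).
For λ=-3: (A-λI) row 2 is [24, 8], so an eigenvector is (1, -3).
General solution: C_1e^(5t)(0,-1) + C_2e^(-3t)(1,-3).

x_1(t) = C_2e^(-3t), x_2(t) = -C_1e^(5t) - 3C_2e^(-3t)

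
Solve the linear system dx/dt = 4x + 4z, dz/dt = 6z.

Coefficient matrix A = [[4, 4], [0, 6]].
Characteristic polynomial det(A - λI) = λ^2 - 10λ + 24 = 0.
Eigenvalues λ = 4, 6.
For λ=4: (A-λI) row 1 is [0, 4], so an eigenvector is (1, 0).
For λ=6: (A-λI) row 1 is [-2, 4], so an eigenvector is (-2, -1).
General solution: K_1e^(4t)(1,0) + K_2e^(6t)(-2,-1).

x(t) = K_1e^(4t) - 2K_2e^(6t), z(t) = -K_2e^(6t)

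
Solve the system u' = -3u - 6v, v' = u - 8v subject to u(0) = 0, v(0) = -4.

u(t) = 24e^(-5t) - 24e^(-6t), v(t) = 8e^(-5t) - 12e^(-6t)

Coefficient matrix A = [[-3, -6], [1, -8]].
Characteristic polynomial det(A - λI) = λ^2 + 11λ + 30 = 0.
Eigenvalues λ = -6, -5.
For λ=-6: (A-λI) row 1 is [3, -6], so an eigenvector is (2, 1).
For λ=-5: (A-λI) row 1 is [2, -6], so an eigenvector is (-3, -1).
General solution: C_1e^(-6t)(2,1) + C_2e^(-5t)(-3,-1).
Applying u(0)=0, v(0)=-4 gives C_1=-12, C_2=-8.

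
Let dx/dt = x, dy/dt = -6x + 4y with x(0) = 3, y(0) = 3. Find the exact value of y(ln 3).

-225

A = [[1,0],[-6,4]]; eigenvalues λ = 1, 4.
Eigenvectors: (-1,-2) for λ=1, (0,-1) for λ=4.
From the initial condition, c_1 = -3, c_2 = 3.
y(ln 3) = (-3)(3^1)(-2) + (3)(3^4)(-1) = -225.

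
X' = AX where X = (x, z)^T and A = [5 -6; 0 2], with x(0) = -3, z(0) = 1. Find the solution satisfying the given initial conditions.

x(t) = -5e^(5t) + 2e^(2t), z(t) = e^(2t)

Coefficient matrix A = [[5, -6], [0, 2]].
Characteristic polynomial det(A - λI) = λ^2 - 7λ + 10 = 0.
Eigenvalues λ = 2, 5.
For λ=2: (A-λI) row 1 is [3, -6], so an eigenvector is (-2, -1).
For λ=5: (A-λI) row 1 is [0, -6], so an eigenvector is (1, 0).
General solution: c_1e^(2t)(-2,-1) + c_2e^(5t)(1,0).
Applying x(0)=-3, z(0)=1 gives c_1=-1, c_2=-5.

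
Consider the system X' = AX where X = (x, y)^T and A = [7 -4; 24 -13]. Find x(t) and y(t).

x(t) = c_1e^(-t) - c_2e^(-5t), y(t) = 2c_1e^(-t) - 3c_2e^(-5t)

Coefficient matrix A = [[7, -4], [24, -13]].
Characteristic polynomial det(A - λI) = λ^2 + 6λ + 5 = 0.
Eigenvalues λ = -1, -5.
For λ=-1: (A-λI) row 1 is [8, -4], so an eigenvector is (1, 2).
For λ=-5: (A-λI) row 1 is [12, -4], so an eigenvector is (-1, -3).
General solution: c_1e^(-t)(1,2) + c_2e^(-5t)(-1,-3).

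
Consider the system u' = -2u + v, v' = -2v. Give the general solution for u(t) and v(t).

Coefficient matrix A = [[-2, 1], [0, -2]].
Characteristic polynomial det(A - λI) = λ^2 + 4λ + 4 = 0.
Single eigenvalue λ = -2 with algebraic multiplicity 2.
Eigenvector v = (1,0); generalized eigenvector w with (A-λI)w=v is (2,1).
General solution: e^(-2t)[C_1·v + C_2·(t·v + w)].

u(t) = C_1e^(-2t) + C_2te^(-2t) + 2C_2e^(-2t), v(t) = C_2e^(-2t)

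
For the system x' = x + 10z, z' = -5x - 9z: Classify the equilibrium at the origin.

A = [[1,10],[-5,-9]]; det(A-λI) = λ^2 + 8λ + 41.
λ = -4 ± 5i: negative real part.

stable spiral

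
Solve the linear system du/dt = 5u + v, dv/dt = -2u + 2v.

u(t) = -C_1e^(4t) + C_2e^(3t), v(t) = C_1e^(4t) - 2C_2e^(3t)

Coefficient matrix A = [[5, 1], [-2, 2]].
Characteristic polynomial det(A - λI) = λ^2 - 7λ + 12 = 0.
Eigenvalues λ = 4, 3.
For λ=4: (A-λI) row 1 is [1, 1], so an eigenvector is (-1, 1).
For λ=3: (A-λI) row 1 is [2, 1], so an eigenvector is (1, -2).
General solution: C_1e^(4t)(-1,1) + C_2e^(3t)(1,-2).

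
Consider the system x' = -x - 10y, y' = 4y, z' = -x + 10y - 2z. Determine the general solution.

x(t) = c_1e^(-t) - 2c_2e^(4t), y(t) = c_2e^(4t), z(t) = -c_1e^(-t) + 2c_2e^(4t) + c_3e^(-2t)

Coefficient matrix A = [[-1, -10, 0], [0, 4, 0], [-1, 10, -2]].
det(A - λI) = 0 gives eigenvalues λ = -1, 4, -2.
For λ=-1: eigenvector (1,0,-1).
For λ=4: eigenvector (-2,1,2).
For λ=-2: eigenvector (0,0,1).
General solution: c_1e^(-t)(1,0,-1) + c_2e^(4t)(-2,1,2) + c_3e^(-2t)(0,0,1).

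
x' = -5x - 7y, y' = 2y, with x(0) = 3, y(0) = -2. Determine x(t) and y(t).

Coefficient matrix A = [[-5, -7], [0, 2]].
Characteristic polynomial det(A - λI) = λ^2 + 3λ - 10 = 0.
Eigenvalues λ = -5, 2.
For λ=-5: (A-λI) row 1 is [0, -7], so an eigenvector is (1, 0).
For λ=2: (A-λI) row 1 is [-7, -7], so an eigenvector is (1, -1).
General solution: K_1e^(-5t)(1,0) + K_2e^(2t)(1,-1).
Applying x(0)=3, y(0)=-2 gives K_1=1, K_2=2.

x(t) = 2e^(2t) + e^(-5t), y(t) = -2e^(2t)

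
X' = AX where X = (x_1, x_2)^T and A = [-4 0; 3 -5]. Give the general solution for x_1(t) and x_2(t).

x_1(t) = K_2e^(-4t), x_2(t) = K_1e^(-5t) + 3K_2e^(-4t)

Coefficient matrix A = [[-4, 0], [3, -5]].
Characteristic polynomial det(A - λI) = λ^2 + 9λ + 20 = 0.
Eigenvalues λ = -5, -4.
For λ=-5: (A-λI) row 1 is [1, 0], so an eigenvector is (0, 1).
For λ=-4: (A-λI) row 2 is [3, -1], so an eigenvector is (1, 3).
General solution: K_1e^(-5t)(0,1) + K_2e^(-4t)(1,3).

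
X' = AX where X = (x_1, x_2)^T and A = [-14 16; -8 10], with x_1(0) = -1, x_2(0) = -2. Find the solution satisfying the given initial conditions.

Coefficient matrix A = [[-14, 16], [-8, 10]].
Characteristic polynomial det(A - λI) = λ^2 + 4λ - 12 = 0.
Eigenvalues λ = -6, 2.
For λ=-6: (A-λI) row 1 is [-8, 16], so an eigenvector is (-2, -1).
For λ=2: (A-λI) row 1 is [-16, 16], so an eigenvector is (-1, -1).
General solution: C_1e^(-6t)(-2,-1) + C_2e^(2t)(-1,-1).
Applying x_1(0)=-1, x_2(0)=-2 gives C_1=-1, C_2=3.

x_1(t) = -3e^(2t) + 2e^(-6t), x_2(t) = -3e^(2t) + e^(-6t)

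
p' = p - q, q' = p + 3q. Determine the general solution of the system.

Coefficient matrix A = [[1, -1], [1, 3]].
Characteristic polynomial det(A - λI) = λ^2 - 4λ + 4 = 0.
Single eigenvalue λ = 2 with algebraic multiplicity 2.
Eigenvector v = (-1,1); generalized eigenvector w with (A-λI)w=v is (0,1).
General solution: e^(2t)[C_1·v + C_2·(t·v + w)].

p(t) = -C_1e^(2t) - C_2te^(2t), q(t) = C_1e^(2t) + C_2te^(2t) + C_2e^(2t)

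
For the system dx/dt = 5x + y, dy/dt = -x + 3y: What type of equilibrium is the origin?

A = [[5,1],[-1,3]]; det(A-λI) = λ^2 - 8λ + 16.
repeated λ = 4 with a single eigenvector.

unstable improper node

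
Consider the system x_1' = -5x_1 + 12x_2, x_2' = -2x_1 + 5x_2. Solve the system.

Coefficient matrix A = [[-5, 12], [-2, 5]].
Characteristic polynomial det(A - λI) = λ^2 - 1 = 0.
Eigenvalues λ = -1, 1.
For λ=-1: (A-λI) row 1 is [-4, 12], so an eigenvector is (-3, -1).
For λ=1: (A-λI) row 1 is [-6, 12], so an eigenvector is (2, 1).
General solution: c_1e^(-t)(-3,-1) + c_2e^(t)(2,1).

x_1(t) = -3c_1e^(-t) + 2c_2e^(t), x_2(t) = -c_1e^(-t) + c_2e^(t)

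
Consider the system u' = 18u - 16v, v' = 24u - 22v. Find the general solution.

u(t) = c_1e^(2t) + 2c_2e^(-6t), v(t) = c_1e^(2t) + 3c_2e^(-6t)

Coefficient matrix A = [[18, -16], [24, -22]].
Characteristic polynomial det(A - λI) = λ^2 + 4λ - 12 = 0.
Eigenvalues λ = 2, -6.
For λ=2: (A-λI) row 1 is [16, -16], so an eigenvector is (1, 1).
For λ=-6: (A-λI) row 1 is [24, -16], so an eigenvector is (2, 3).
General solution: c_1e^(2t)(1,1) + c_2e^(-6t)(2,3).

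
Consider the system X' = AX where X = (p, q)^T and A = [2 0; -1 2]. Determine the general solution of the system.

Coefficient matrix A = [[2, 0], [-1, 2]].
Characteristic polynomial det(A - λI) = λ^2 - 4λ + 4 = 0.
Single eigenvalue λ = 2 with algebraic multiplicity 2.
Eigenvector v = (0,-1); generalized eigenvector w with (A-λI)w=v is (1,2).
General solution: e^(2t)[C_1·v + C_2·(t·v + w)].

p(t) = C_2e^(2t), q(t) = -C_1e^(2t) - C_2te^(2t) + 2C_2e^(2t)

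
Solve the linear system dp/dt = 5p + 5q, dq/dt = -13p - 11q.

p(t) = -2C_1e^(-3t)sin(t) + C_1e^(-3t)cos(t) + C_2e^(-3t)sin(t) + 2C_2e^(-3t)cos(t), q(t) = 3C_1e^(-3t)sin(t) - 2C_1e^(-3t)cos(t) - 2C_2e^(-3t)sin(t) - 3C_2e^(-3t)cos(t)

Coefficient matrix A = [[5, 5], [-13, -11]].
Characteristic polynomial det(A - λI) = λ^2 + 6λ + 10 = 0.
Eigenvalues λ = -3 ± i (complex conjugate pair).
For λ=-3+i: an eigenvector is (1,-2) - i(-2,3) = (1 + 2i, -2 - 3i).
A real fundamental pair from Re and Im of e^((-3+i)t)v: X_1 = e^(-3t)(cos(t)·(1,-2) + sin(t)·(-2,3)), X_2 = e^(-3t)(sin(t)·(1,-2) - cos(t)·(-2,3)).
General solution: C_1X_1 + C_2X_2.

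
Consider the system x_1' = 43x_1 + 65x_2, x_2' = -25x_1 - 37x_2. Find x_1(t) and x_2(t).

Coefficient matrix A = [[43, 65], [-25, -37]].
Characteristic polynomial det(A - λI) = λ^2 - 6λ + 34 = 0.
Eigenvalues λ = 3 ± 5i (complex conjugate pair).
For λ=3+5i: an eigenvector is (3,-2) - i(-2,1) = (3 + 2i, -2 - i).
A real fundamental pair from Re and Im of e^((3+5i)t)v: X_1 = e^(3t)(cos(5t)·(3,-2) + sin(5t)·(-2,1)), X_2 = e^(3t)(sin(5t)·(3,-2) - cos(5t)·(-2,1)).
General solution: C_1X_1 + C_2X_2.

x_1(t) = -2C_1e^(3t)sin(5t) + 3C_1e^(3t)cos(5t) + 3C_2e^(3t)sin(5t) + 2C_2e^(3t)cos(5t), x_2(t) = C_1e^(3t)sin(5t) - 2C_1e^(3t)cos(5t) - 2C_2e^(3t)sin(5t) - C_2e^(3t)cos(5t)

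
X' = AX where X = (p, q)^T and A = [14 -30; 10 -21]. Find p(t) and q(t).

p(t) = -2K_1e^(-t) - 3K_2e^(-6t), q(t) = -K_1e^(-t) - 2K_2e^(-6t)

Coefficient matrix A = [[14, -30], [10, -21]].
Characteristic polynomial det(A - λI) = λ^2 + 7λ + 6 = 0.
Eigenvalues λ = -1, -6.
For λ=-1: (A-λI) row 1 is [15, -30], so an eigenvector is (-2, -1).
For λ=-6: (A-λI) row 1 is [20, -30], so an eigenvector is (-3, -2).
General solution: K_1e^(-t)(-2,-1) + K_2e^(-6t)(-3,-2).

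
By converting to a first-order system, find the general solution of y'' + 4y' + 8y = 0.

Let x_1 = y, x_2 = y'. Then x_1' = x_2 and x_2' = -8x_1 - 4x_2.
A = [[0,1],[-8,-4]]; det(A-λI) = λ^2 + 4λ + 8.
Eigenvalues λ = -2 ± 2i.

y(t) = c_1e^(-2t)cos(2t) + c_2e^(-2t)sin(2t)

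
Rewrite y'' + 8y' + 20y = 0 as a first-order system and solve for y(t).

y(t) = C_1e^(-4t)cos(2t) + C_2e^(-4t)sin(2t)

Let x_1 = y, x_2 = y'. Then x_1' = x_2 and x_2' = -20x_1 - 8x_2.
A = [[0,1],[-20,-8]]; det(A-λI) = λ^2 + 8λ + 20.
Eigenvalues λ = -4 ± 2i.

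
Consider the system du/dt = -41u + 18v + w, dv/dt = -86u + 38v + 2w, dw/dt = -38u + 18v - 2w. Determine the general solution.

u(t) = -c_1e^(-3t) + 3c_2e^(2t) + c_3e^(-4t), v(t) = -2c_1e^(-3t) + 7c_2e^(2t) + 2c_3e^(-4t), w(t) = -2c_1e^(-3t) + 3c_2e^(2t) + c_3e^(-4t)

Coefficient matrix A = [[-41, 18, 1], [-86, 38, 2], [-38, 18, -2]].
det(A - λI) = 0 gives eigenvalues λ = -3, 2, -4.
For λ=-3: eigenvector (-1,-2,-2).
For λ=2: eigenvector (3,7,3).
For λ=-4: eigenvector (1,2,1).
General solution: c_1e^(-3t)(-1,-2,-2) + c_2e^(2t)(3,7,3) + c_3e^(-4t)(1,2,1).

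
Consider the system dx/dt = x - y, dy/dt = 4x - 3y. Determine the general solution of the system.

x(t) = c_1e^(-t) + c_2te^(-t) + 2c_2e^(-t), y(t) = 2c_1e^(-t) + 2c_2te^(-t) + 3c_2e^(-t)

Coefficient matrix A = [[1, -1], [4, -3]].
Characteristic polynomial det(A - λI) = λ^2 + 2λ + 1 = 0.
Single eigenvalue λ = -1 with algebraic multiplicity 2.
Eigenvector v = (1,2); generalized eigenvector w with (A-λI)w=v is (2,3).
General solution: e^(-t)[c_1·v + c_2·(t·v + w)].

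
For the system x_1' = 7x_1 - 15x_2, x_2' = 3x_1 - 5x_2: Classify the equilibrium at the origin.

A = [[7,-15],[3,-5]]; det(A-λI) = λ^2 - 2λ + 10.
λ = 1 ± 3i: positive real part.

unstable spiral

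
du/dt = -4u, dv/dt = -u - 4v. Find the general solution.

u(t) = K_2e^(-4t), v(t) = -K_1e^(-4t) - K_2te^(-4t) - K_2e^(-4t)

Coefficient matrix A = [[-4, 0], [-1, -4]].
Characteristic polynomial det(A - λI) = λ^2 + 8λ + 16 = 0.
Single eigenvalue λ = -4 with algebraic multiplicity 2.
Eigenvector v = (0,-1); generalized eigenvector w with (A-λI)w=v is (1,-1).
General solution: e^(-4t)[K_1·v + K_2·(t·v + w)].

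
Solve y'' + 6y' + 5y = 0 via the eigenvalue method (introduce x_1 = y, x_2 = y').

y(t) = c_1e^(-5t) + c_2e^(-t)

Let x_1 = y, x_2 = y'. Then x_1' = x_2 and x_2' = -5x_1 - 6x_2.
A = [[0,1],[-5,-6]]; det(A-λI) = λ^2 + 6λ + 5.
Eigenvalues λ = -5, -1 with eigenvectors (1,-5), (1,-1).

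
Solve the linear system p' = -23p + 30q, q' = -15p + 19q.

p(t) = -3C_1e^(-2t)sin(3t) - C_1e^(-2t)cos(3t) - C_2e^(-2t)sin(3t) + 3C_2e^(-2t)cos(3t), q(t) = -2C_1e^(-2t)sin(3t) - C_1e^(-2t)cos(3t) - C_2e^(-2t)sin(3t) + 2C_2e^(-2t)cos(3t)

Coefficient matrix A = [[-23, 30], [-15, 19]].
Characteristic polynomial det(A - λI) = λ^2 + 4λ + 13 = 0.
Eigenvalues λ = -2 ± 3i (complex conjugate pair).
For λ=-2+3i: an eigenvector is (-1,-1) - i(-3,-2) = (-1 + 3i, -1 + 2i).
A real fundamental pair from Re and Im of e^((-2+3i)t)v: X_1 = e^(-2t)(cos(3t)·(-1,-1) + sin(3t)·(-3,-2)), X_2 = e^(-2t)(sin(3t)·(-1,-1) - cos(3t)·(-3,-2)).
General solution: C_1X_1 + C_2X_2.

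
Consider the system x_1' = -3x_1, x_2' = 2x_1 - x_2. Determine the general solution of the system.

x_1(t) = -c_1e^(-3t), x_2(t) = c_1e^(-3t) - c_2e^(-t)

Coefficient matrix A = [[-3, 0], [2, -1]].
Characteristic polynomial det(A - λI) = λ^2 + 4λ + 3 = 0.
Eigenvalues λ = -3, -1.
For λ=-3: (A-λI) row 2 is [2, 2], so an eigenvector is (-1, 1).
For λ=-1: (A-λI) row 1 is [-2, 0], so an eigenvector is (0, -1).
General solution: c_1e^(-3t)(-1,1) + c_2e^(-t)(0,-1).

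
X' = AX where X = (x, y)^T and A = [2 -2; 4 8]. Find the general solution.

Coefficient matrix A = [[2, -2], [4, 8]].
Characteristic polynomial det(A - λI) = λ^2 - 10λ + 24 = 0.
Eigenvalues λ = 4, 6.
For λ=4: (A-λI) row 1 is [-2, -2], so an eigenvector is (-1, 1).
For λ=6: (A-λI) row 1 is [-4, -2], so an eigenvector is (-1, 2).
General solution: c_1e^(4t)(-1,1) + c_2e^(6t)(-1,2).

x(t) = -c_1e^(4t) - c_2e^(6t), y(t) = c_1e^(4t) + 2c_2e^(6t)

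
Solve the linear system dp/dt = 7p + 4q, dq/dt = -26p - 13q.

p(t) = -c_1e^(-3t)sin(2t) - c_1e^(-3t)cos(2t) - c_2e^(-3t)sin(2t) + c_2e^(-3t)cos(2t), q(t) = 3c_1e^(-3t)sin(2t) + 2c_1e^(-3t)cos(2t) + 2c_2e^(-3t)sin(2t) - 3c_2e^(-3t)cos(2t)

Coefficient matrix A = [[7, 4], [-26, -13]].
Characteristic polynomial det(A - λI) = λ^2 + 6λ + 13 = 0.
Eigenvalues λ = -3 ± 2i (complex conjugate pair).
For λ=-3+2i: an eigenvector is (-1,2) - i(-1,3) = (-1 + i, 2 - 3i).
A real fundamental pair from Re and Im of e^((-3+2i)t)v: X_1 = e^(-3t)(cos(2t)·(-1,2) + sin(2t)·(-1,3)), X_2 = e^(-3t)(sin(2t)·(-1,2) - cos(2t)·(-1,3)).
General solution: c_1X_1 + c_2X_2.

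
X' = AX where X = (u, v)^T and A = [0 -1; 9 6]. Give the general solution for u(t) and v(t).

Coefficient matrix A = [[0, -1], [9, 6]].
Characteristic polynomial det(A - λI) = λ^2 - 6λ + 9 = 0.
Single eigenvalue λ = 3 with algebraic multiplicity 2.
Eigenvector v = (-1,3); generalized eigenvector w with (A-λI)w=v is (1,-2).
General solution: e^(3t)[K_1·v + K_2·(t·v + w)].

u(t) = -K_1e^(3t) - K_2te^(3t) + K_2e^(3t), v(t) = 3K_1e^(3t) + 3K_2te^(3t) - 2K_2e^(3t)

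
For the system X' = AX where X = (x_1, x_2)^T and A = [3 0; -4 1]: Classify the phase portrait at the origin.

A = [[3,0],[-4,1]]; det(A-λI) = λ^2 - 4λ + 3.
λ = 1, 3: both positive.

unstable node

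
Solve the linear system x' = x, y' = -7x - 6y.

x(t) = -C_2e^(t), y(t) = -C_1e^(-6t) + C_2e^(t)

Coefficient matrix A = [[1, 0], [-7, -6]].
Characteristic polynomial det(A - λI) = λ^2 + 5λ - 6 = 0.
Eigenvalues λ = -6, 1.
For λ=-6: (A-λI) row 1 is [7, 0], so an eigenvector is (0, -1).
For λ=1: (A-λI) row 2 is [-7, -7], so an eigenvector is (-1, 1).
General solution: C_1e^(-6t)(0,-1) + C_2e^(t)(-1,1).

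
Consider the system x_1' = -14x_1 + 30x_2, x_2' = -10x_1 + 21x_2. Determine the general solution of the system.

x_1(t) = -2C_1e^(t) - 3C_2e^(6t), x_2(t) = -C_1e^(t) - 2C_2e^(6t)

Coefficient matrix A = [[-14, 30], [-10, 21]].
Characteristic polynomial det(A - λI) = λ^2 - 7λ + 6 = 0.
Eigenvalues λ = 1, 6.
For λ=1: (A-λI) row 1 is [-15, 30], so an eigenvector is (-2, -1).
For λ=6: (A-λI) row 1 is [-20, 30], so an eigenvector is (-3, -2).
General solution: C_1e^(t)(-2,-1) + C_2e^(6t)(-3,-2).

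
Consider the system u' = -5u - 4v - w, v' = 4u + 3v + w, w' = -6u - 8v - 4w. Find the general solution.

u(t) = -K_1e^(-3t) + 2K_2e^(-t) - K_3e^(-2t), v(t) = K_1e^(-3t) - 3K_2e^(-t) + K_3e^(-2t), w(t) = -2K_1e^(-3t) + 4K_2e^(-t) - K_3e^(-2t)

Coefficient matrix A = [[-5, -4, -1], [4, 3, 1], [-6, -8, -4]].
det(A - λI) = 0 gives eigenvalues λ = -3, -1, -2.
For λ=-3: eigenvector (-1,1,-2).
For λ=-1: eigenvector (2,-3,4).
For λ=-2: eigenvector (-1,1,-1).
General solution: K_1e^(-3t)(-1,1,-2) + K_2e^(-t)(2,-3,4) + K_3e^(-2t)(-1,1,-1).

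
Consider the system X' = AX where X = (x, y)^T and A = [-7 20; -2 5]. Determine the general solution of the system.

x(t) = 3K_1e^(-t)sin(2t) - K_1e^(-t)cos(2t) - K_2e^(-t)sin(2t) - 3K_2e^(-t)cos(2t), y(t) = K_1e^(-t)sin(2t) - K_2e^(-t)cos(2t)

Coefficient matrix A = [[-7, 20], [-2, 5]].
Characteristic polynomial det(A - λI) = λ^2 + 2λ + 5 = 0.
Eigenvalues λ = -1 ± 2i (complex conjugate pair).
For λ=-1+2i: an eigenvector is (-1,0) - i(3,1) = (-1 - 3i, 0 - i).
A real fundamental pair from Re and Im of e^((-1+2i)t)v: X_1 = e^(-t)(cos(2t)·(-1,0) + sin(2t)·(3,1)), X_2 = e^(-t)(sin(2t)·(-1,0) - cos(2t)·(3,1)).
General solution: K_1X_1 + K_2X_2.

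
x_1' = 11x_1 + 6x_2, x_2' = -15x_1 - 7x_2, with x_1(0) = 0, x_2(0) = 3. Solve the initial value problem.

x_1(t) = 6e^(2t)sin(3t), x_2(t) = -9e^(2t)sin(3t) + 3e^(2t)cos(3t)

Coefficient matrix A = [[11, 6], [-15, -7]].
Characteristic polynomial det(A - λI) = λ^2 - 4λ + 13 = 0.
Eigenvalues λ = 2 ± 3i (complex conjugate pair).
For λ=2+3i: an eigenvector is (1,-2) - i(-1,1) = (1 + i, -2 - i).
A real fundamental pair from Re and Im of e^((2+3i)t)v: X_1 = e^(2t)(cos(3t)·(1,-2) + sin(3t)·(-1,1)), X_2 = e^(2t)(sin(3t)·(1,-2) - cos(3t)·(-1,1)).
General solution: c_1X_1 + c_2X_2.
Applying x_1(0)=0, x_2(0)=3 gives c_1=-3, c_2=3.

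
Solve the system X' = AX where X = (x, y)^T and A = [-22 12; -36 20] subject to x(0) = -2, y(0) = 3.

x(t) = 12e^(2t) - 14e^(-4t), y(t) = 24e^(2t) - 21e^(-4t)

Coefficient matrix A = [[-22, 12], [-36, 20]].
Characteristic polynomial det(A - λI) = λ^2 + 2λ - 8 = 0.
Eigenvalues λ = 2, -4.
For λ=2: (A-λI) row 1 is [-24, 12], so an eigenvector is (-1, -2).
For λ=-4: (A-λI) row 1 is [-18, 12], so an eigenvector is (2, 3).
General solution: K_1e^(2t)(-1,-2) + K_2e^(-4t)(2,3).
Applying x(0)=-2, y(0)=3 gives K_1=-12, K_2=-7.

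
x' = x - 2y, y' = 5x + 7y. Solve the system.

x(t) = -c_1e^(4t)sin(t) + c_1e^(4t)cos(t) + c_2e^(4t)sin(t) + c_2e^(4t)cos(t), y(t) = 2c_1e^(4t)sin(t) - c_1e^(4t)cos(t) - c_2e^(4t)sin(t) - 2c_2e^(4t)cos(t)

Coefficient matrix A = [[1, -2], [5, 7]].
Characteristic polynomial det(A - λI) = λ^2 - 8λ + 17 = 0.
Eigenvalues λ = 4 ± i (complex conjugate pair).
For λ=4+i: an eigenvector is (1,-1) - i(-1,2) = (1 + i, -1 - 2i).
A real fundamental pair from Re and Im of e^((4+i)t)v: X_1 = e^(4t)(cos(t)·(1,-1) + sin(t)·(-1,2)), X_2 = e^(4t)(sin(t)·(1,-1) - cos(t)·(-1,2)).
General solution: c_1X_1 + c_2X_2.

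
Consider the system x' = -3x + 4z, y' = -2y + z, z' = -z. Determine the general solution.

x(t) = C_1e^(-3t) + 2C_3e^(-t), y(t) = C_2e^(-2t) + C_3e^(-t), z(t) = C_3e^(-t)

Coefficient matrix A = [[-3, 0, 4], [0, -2, 1], [0, 0, -1]].
det(A - λI) = 0 gives eigenvalues λ = -3, -2, -1.
For λ=-3: eigenvector (1,0,0).
For λ=-2: eigenvector (0,1,0).
For λ=-1: eigenvector (2,1,1).
General solution: C_1e^(-3t)(1,0,0) + C_2e^(-2t)(0,1,0) + C_3e^(-t)(2,1,1).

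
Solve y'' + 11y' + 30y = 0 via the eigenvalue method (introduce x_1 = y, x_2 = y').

Let x_1 = y, x_2 = y'. Then x_1' = x_2 and x_2' = -30x_1 - 11x_2.
A = [[0,1],[-30,-11]]; det(A-λI) = λ^2 + 11λ + 30.
Eigenvalues λ = -6, -5 with eigenvectors (1,-6), (1,-5).

y(t) = K_1e^(-6t) + K_2e^(-5t)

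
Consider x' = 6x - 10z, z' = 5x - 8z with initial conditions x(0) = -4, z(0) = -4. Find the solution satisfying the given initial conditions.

Coefficient matrix A = [[6, -10], [5, -8]].
Characteristic polynomial det(A - λI) = λ^2 + 2λ + 2 = 0.
Eigenvalues λ = -1 ± i (complex conjugate pair).
For λ=-1+i: an eigenvector is (1,1) - i(-3,-2) = (1 + 3i, 1 + 2i).
A real fundamental pair from Re and Im of e^((-1+i)t)v: X_1 = e^(-t)(cos(t)·(1,1) + sin(t)·(-3,-2)), X_2 = e^(-t)(sin(t)·(1,1) - cos(t)·(-3,-2)).
General solution: K_1X_1 + K_2X_2.
Applying x(0)=-4, z(0)=-4 gives K_1=-4, K_2=0.

x(t) = 12e^(-t)sin(t) - 4e^(-t)cos(t), z(t) = 8e^(-t)sin(t) - 4e^(-t)cos(t)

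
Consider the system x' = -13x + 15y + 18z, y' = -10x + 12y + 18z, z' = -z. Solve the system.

Coefficient matrix A = [[-13, 15, 18], [-10, 12, 18], [0, 0, -1]].
det(A - λI) = 0 gives eigenvalues λ = 2, -3, -1.
For λ=2: eigenvector (1,1,0).
For λ=-3: eigenvector (3,2,0).
For λ=-1: eigenvector (-6,-6,1).
General solution: c_1e^(2t)(1,1,0) + c_2e^(-3t)(3,2,0) + c_3e^(-t)(-6,-6,1).

x(t) = c_1e^(2t) + 3c_2e^(-3t) - 6c_3e^(-t), y(t) = c_1e^(2t) + 2c_2e^(-3t) - 6c_3e^(-t), z(t) = c_3e^(-t)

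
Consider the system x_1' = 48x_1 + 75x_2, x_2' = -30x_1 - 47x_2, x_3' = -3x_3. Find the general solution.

Coefficient matrix A = [[48, 75, 0], [-30, -47, 0], [0, 0, -3]].
det(A - λI) = 0 gives eigenvalues λ = 3, -2, -3.
For λ=3: eigenvector (5,-3,0).
For λ=-2: eigenvector (3,-2,0).
For λ=-3: eigenvector (0,0,1).
General solution: C_1e^(3t)(5,-3,0) + C_2e^(-2t)(3,-2,0) + C_3e^(-3t)(0,0,1).

x_1(t) = 5C_1e^(3t) + 3C_2e^(-2t), x_2(t) = -3C_1e^(3t) - 2C_2e^(-2t), x_3(t) = C_3e^(-3t)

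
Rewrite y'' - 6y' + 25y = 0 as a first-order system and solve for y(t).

Let x_1 = y, x_2 = y'. Then x_1' = x_2 and x_2' = -25x_1 + 6x_2.
A = [[0,1],[-25,6]]; det(A-λI) = λ^2 - 6λ + 25.
Eigenvalues λ = 3 ± 4i.

y(t) = C_1e^(3t)cos(4t) + C_2e^(3t)sin(4t)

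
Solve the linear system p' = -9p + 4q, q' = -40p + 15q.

Coefficient matrix A = [[-9, 4], [-40, 15]].
Characteristic polynomial det(A - λI) = λ^2 - 6λ + 25 = 0.
Eigenvalues λ = 3 ± 4i (complex conjugate pair).
For λ=3+4i: an eigenvector is (0,1) - i(1,3) = (0 - i, 1 - 3i).
A real fundamental pair from Re and Im of e^((3+4i)t)v: X_1 = e^(3t)(cos(4t)·(0,1) + sin(4t)·(1,3)), X_2 = e^(3t)(sin(4t)·(0,1) - cos(4t)·(1,3)).
General solution: C_1X_1 + C_2X_2.

p(t) = C_1e^(3t)sin(4t) - C_2e^(3t)cos(4t), q(t) = 3C_1e^(3t)sin(4t) + C_1e^(3t)cos(4t) + C_2e^(3t)sin(4t) - 3C_2e^(3t)cos(4t)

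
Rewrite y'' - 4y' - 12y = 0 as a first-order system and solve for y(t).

Let x_1 = y, x_2 = y'. Then x_1' = x_2 and x_2' = 12x_1 + 4x_2.
A = [[0,1],[12,4]]; det(A-λI) = λ^2 - 4λ - 12.
Eigenvalues λ = 6, -2 with eigenvectors (1,6), (1,-2).

y(t) = c_1e^(6t) + c_2e^(-2t)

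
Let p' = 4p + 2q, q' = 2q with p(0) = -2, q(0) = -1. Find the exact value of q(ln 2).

A = [[4,2],[0,2]]; eigenvalues λ = 2, 4.
Eigenvectors: (-1,1) for λ=2, (1,0) for λ=4.
From the initial condition, c_1 = -1, c_2 = -3.
q(ln 2) = (-1)(2^2)(1) + (-3)(2^4)(0) = -4.

-4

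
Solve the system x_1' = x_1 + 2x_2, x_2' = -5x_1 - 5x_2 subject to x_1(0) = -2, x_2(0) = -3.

x_1(t) = -12e^(-2t)sin(t) - 2e^(-2t)cos(t), x_2(t) = 19e^(-2t)sin(t) - 3e^(-2t)cos(t)

Coefficient matrix A = [[1, 2], [-5, -5]].
Characteristic polynomial det(A - λI) = λ^2 + 4λ + 5 = 0.
Eigenvalues λ = -2 ± i (complex conjugate pair).
For λ=-2+i: an eigenvector is (-1,1) - i(-1,2) = (-1 + i, 1 - 2i).
A real fundamental pair from Re and Im of e^((-2+i)t)v: X_1 = e^(-2t)(cos(t)·(-1,1) + sin(t)·(-1,2)), X_2 = e^(-2t)(sin(t)·(-1,1) - cos(t)·(-1,2)).
General solution: K_1X_1 + K_2X_2.
Applying x_1(0)=-2, x_2(0)=-3 gives K_1=7, K_2=5.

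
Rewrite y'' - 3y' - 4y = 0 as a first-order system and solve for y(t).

y(t) = c_1e^(4t) + c_2e^(-t)

Let x_1 = y, x_2 = y'. Then x_1' = x_2 and x_2' = 4x_1 + 3x_2.
A = [[0,1],[4,3]]; det(A-λI) = λ^2 - 3λ - 4.
Eigenvalues λ = 4, -1 with eigenvectors (1,4), (1,-1).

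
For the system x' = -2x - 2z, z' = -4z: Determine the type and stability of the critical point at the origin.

A = [[-2,-2],[0,-4]]; det(A-λI) = λ^2 + 6λ + 8.
λ = -4, -2: both negative.

stable node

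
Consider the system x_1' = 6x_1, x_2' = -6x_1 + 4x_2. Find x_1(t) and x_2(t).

Coefficient matrix A = [[6, 0], [-6, 4]].
Characteristic polynomial det(A - λI) = λ^2 - 10λ + 24 = 0.
Eigenvalues λ = 6, 4.
For λ=6: (A-λI) row 2 is [-6, -2], so an eigenvector is (1, -3).
For λ=4: (A-λI) row 1 is [2, 0], so an eigenvector is (0, -1).
General solution: K_1e^(6t)(1,-3) + K_2e^(4t)(0,-1).

x_1(t) = K_1e^(6t), x_2(t) = -3K_1e^(6t) - K_2e^(4t)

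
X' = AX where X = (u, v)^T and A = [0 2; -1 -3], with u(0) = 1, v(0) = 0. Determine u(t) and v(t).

u(t) = 2e^(-t) - e^(-2t), v(t) = -e^(-t) + e^(-2t)

Coefficient matrix A = [[0, 2], [-1, -3]].
Characteristic polynomial det(A - λI) = λ^2 + 3λ + 2 = 0.
Eigenvalues λ = -2, -1.
For λ=-2: (A-λI) row 1 is [2, 2], so an eigenvector is (-1, 1).
For λ=-1: (A-λI) row 1 is [1, 2], so an eigenvector is (-2, 1).
General solution: c_1e^(-2t)(-1,1) + c_2e^(-t)(-2,1).
Applying u(0)=1, v(0)=0 gives c_1=1, c_2=-1.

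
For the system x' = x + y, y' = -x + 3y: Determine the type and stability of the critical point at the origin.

unstable improper node

A = [[1,1],[-1,3]]; det(A-λI) = λ^2 - 4λ + 4.
repeated λ = 2 with a single eigenvector.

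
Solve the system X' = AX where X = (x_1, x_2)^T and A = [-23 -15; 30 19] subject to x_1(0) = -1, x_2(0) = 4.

Coefficient matrix A = [[-23, -15], [30, 19]].
Characteristic polynomial det(A - λI) = λ^2 + 4λ + 13 = 0.
Eigenvalues λ = -2 ± 3i (complex conjugate pair).
For λ=-2+3i: an eigenvector is (-2,3) - i(-1,1) = (-2 + i, 3 - i).
A real fundamental pair from Re and Im of e^((-2+3i)t)v: X_1 = e^(-2t)(cos(3t)·(-2,3) + sin(3t)·(-1,1)), X_2 = e^(-2t)(sin(3t)·(-2,3) - cos(3t)·(-1,1)).
General solution: C_1X_1 + C_2X_2.
Applying x_1(0)=-1, x_2(0)=4 gives C_1=3, C_2=5.

x_1(t) = -13e^(-2t)sin(3t) - e^(-2t)cos(3t), x_2(t) = 18e^(-2t)sin(3t) + 4e^(-2t)cos(3t)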